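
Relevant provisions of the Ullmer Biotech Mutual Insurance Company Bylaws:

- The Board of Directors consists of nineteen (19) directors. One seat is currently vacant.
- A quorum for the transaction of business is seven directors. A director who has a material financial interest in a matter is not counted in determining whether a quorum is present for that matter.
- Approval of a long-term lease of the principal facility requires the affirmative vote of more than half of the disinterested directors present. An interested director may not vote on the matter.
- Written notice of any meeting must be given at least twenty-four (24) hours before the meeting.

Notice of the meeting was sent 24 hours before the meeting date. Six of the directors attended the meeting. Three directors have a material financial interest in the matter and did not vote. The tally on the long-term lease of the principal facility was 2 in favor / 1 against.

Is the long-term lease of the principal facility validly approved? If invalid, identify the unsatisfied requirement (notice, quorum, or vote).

Notice: 24 hours given; 24 required (24 ≥ 24). Satisfied.
Quorum: 6 present, but the 3 interested directors do not count, leaving 3. Quorum is 7. Not satisfied.
Vote: the long-term lease of the principal facility requires a majority of the disinterested directors present (6 − 3 = 3). A majority of 3 is 2, so 2 affirmative votes are needed; 2 voted in favor. Satisfied. (Moot — without a quorum no business can be validly transacted.)

Invalid — quorum requirement not satisfied.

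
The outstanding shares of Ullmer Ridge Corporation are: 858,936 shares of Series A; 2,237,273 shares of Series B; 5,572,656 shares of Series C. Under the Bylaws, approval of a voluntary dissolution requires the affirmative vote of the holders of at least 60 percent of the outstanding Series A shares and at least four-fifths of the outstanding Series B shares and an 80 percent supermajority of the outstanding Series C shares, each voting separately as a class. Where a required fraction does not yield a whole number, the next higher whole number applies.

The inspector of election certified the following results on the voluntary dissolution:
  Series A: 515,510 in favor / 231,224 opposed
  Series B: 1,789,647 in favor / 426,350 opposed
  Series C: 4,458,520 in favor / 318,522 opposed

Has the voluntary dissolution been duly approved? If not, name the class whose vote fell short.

Series A: 3/5 of 858936 = 515361.60, rounded up to 515362; 515,362 required, 515,510 in favor — approved.
Series B: 4/5 of 2237273 = 1789818.40, rounded up to 1789819; 1,789,819 required, 1,789,647 in favor — not approved.
Series C: 4/5 of 5572656 = 4458124.80, rounded up to 4458125; 4,458,125 required, 4,458,520 in favor — approved.

Not approved — the Series B shares did not give the required vote.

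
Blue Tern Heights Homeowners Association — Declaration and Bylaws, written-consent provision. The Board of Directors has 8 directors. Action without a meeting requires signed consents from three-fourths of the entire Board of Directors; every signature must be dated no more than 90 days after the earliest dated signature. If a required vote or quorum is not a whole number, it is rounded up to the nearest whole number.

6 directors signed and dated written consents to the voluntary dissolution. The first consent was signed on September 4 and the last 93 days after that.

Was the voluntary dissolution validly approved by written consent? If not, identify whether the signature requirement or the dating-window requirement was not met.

Signatures required: three-fourths of 8 — 3/4 of 8 = 6, so 6 needed; 6 signed. Sufficient.
Dating window: the latest signature is 93 days after the earliest; the limit is 90 days. Outside the window.

Not effective — dating-window requirement not satisfied.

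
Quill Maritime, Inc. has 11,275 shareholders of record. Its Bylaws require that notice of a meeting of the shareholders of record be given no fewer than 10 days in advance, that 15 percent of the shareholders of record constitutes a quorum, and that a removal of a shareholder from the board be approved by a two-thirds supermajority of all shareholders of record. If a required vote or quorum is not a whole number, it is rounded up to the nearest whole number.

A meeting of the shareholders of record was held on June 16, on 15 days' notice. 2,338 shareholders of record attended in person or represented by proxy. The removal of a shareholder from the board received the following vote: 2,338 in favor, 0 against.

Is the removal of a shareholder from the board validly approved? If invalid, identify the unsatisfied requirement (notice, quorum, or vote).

Notice: 15 days given; 10 required. Satisfied.
Quorum: 15% of 11,275 = 1,691.25, rounded up to 1,692; 2,338 present. Satisfied.
Vote: requires two-thirds of all shareholders of record (11,275); 2/3 of 11275 = 7516.67, rounded up to 7517, so 7,517 needed; 2,338 in favor. Not satisfied.

Invalid — vote requirement not satisfied.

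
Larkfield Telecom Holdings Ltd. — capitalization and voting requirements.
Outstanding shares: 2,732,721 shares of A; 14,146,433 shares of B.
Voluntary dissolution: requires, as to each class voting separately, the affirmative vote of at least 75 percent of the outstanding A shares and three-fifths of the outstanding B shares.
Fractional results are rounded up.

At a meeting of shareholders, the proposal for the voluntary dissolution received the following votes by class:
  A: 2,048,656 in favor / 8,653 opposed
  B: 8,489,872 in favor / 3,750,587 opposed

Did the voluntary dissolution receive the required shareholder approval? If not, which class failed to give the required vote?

Not approved — the A shares did not give the required vote.

A: 3/4 of 2732721 = 2049540.75, rounded up to 2049541; 2,049,541 required, 2,048,656 in favor — not approved.
B: 3/5 of 14146433 = 8487859.80, rounded up to 8487860; 8,487,860 required, 8,489,872 in favor — approved.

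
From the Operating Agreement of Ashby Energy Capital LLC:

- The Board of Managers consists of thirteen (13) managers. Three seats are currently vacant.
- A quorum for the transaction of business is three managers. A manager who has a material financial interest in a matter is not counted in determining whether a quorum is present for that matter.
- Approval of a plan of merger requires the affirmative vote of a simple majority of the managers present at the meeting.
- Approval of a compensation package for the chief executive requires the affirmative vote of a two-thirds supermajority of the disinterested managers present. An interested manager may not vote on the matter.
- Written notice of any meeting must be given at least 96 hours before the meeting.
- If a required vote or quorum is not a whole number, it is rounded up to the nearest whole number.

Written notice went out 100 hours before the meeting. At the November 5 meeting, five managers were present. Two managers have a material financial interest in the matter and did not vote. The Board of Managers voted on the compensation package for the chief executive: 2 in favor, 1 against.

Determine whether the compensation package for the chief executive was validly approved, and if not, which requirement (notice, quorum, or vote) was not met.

Notice: 100 hours given; 96 required (100 ≥ 96). Satisfied.
Quorum: 5 present, but the 2 interested managers do not count, leaving 3. Quorum is 3. Satisfied.
Vote: the compensation package for the chief executive requires two-thirds of the disinterested managers present (5 − 2 = 3). 2/3 of 3 = 2, so 2 affirmative votes are needed; 2 voted in favor. Satisfied.

Valid — all requirements satisfied.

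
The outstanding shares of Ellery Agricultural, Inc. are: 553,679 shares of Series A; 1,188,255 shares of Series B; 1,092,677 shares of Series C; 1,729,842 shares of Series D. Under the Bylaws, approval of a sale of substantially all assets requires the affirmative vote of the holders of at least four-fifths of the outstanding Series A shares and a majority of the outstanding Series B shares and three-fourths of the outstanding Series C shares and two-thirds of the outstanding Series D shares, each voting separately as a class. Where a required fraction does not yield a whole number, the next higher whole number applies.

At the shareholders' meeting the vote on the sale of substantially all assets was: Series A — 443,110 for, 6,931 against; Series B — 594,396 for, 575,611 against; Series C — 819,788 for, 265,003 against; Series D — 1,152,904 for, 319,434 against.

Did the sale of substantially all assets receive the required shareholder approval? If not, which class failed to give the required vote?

Not approved — the Series D shares did not give the required vote.

Series A: 4/5 of 553679 = 442943.20, rounded up to 442944; 442,944 required, 443,110 in favor — approved.
Series B: a majority of 1188255 is 594128; 594,128 required, 594,396 in favor — approved.
Series C: 3/4 of 1092677 = 819507.75, rounded up to 819508; 819,508 required, 819,788 in favor — approved.
Series D: 2/3 of 1729842 = 1153228; 1,153,228 required, 1,152,904 in favor — not approved.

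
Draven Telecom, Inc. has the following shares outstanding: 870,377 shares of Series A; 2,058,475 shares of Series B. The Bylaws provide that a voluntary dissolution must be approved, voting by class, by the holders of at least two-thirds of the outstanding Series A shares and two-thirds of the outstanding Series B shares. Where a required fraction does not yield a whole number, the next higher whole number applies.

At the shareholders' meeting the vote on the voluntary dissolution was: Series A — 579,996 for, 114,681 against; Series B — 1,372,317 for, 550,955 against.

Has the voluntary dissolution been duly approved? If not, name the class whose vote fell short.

Not approved — the Series A shares did not give the required vote.

Series A: 2/3 of 870377 = 580251.33, rounded up to 580252; 580,252 required, 579,996 in favor — not approved.
Series B: 2/3 of 2058475 = 1372316.67, rounded up to 1372317; 1,372,317 required, 1,372,317 in favor — approved.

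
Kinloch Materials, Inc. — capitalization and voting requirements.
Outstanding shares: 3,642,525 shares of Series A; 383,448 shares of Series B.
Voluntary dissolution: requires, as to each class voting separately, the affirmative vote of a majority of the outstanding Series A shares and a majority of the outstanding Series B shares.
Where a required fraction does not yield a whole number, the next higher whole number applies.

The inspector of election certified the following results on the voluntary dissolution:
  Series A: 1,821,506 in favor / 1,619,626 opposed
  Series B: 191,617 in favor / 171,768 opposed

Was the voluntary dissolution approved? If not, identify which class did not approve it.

Not approved — the Series B shares did not give the required vote.

Series A: a majority of 3642525 is 1821263; 1,821,263 required, 1,821,506 in favor — approved.
Series B: a majority of 383448 is 191725; 191,725 required, 191,617 in favor — not approved.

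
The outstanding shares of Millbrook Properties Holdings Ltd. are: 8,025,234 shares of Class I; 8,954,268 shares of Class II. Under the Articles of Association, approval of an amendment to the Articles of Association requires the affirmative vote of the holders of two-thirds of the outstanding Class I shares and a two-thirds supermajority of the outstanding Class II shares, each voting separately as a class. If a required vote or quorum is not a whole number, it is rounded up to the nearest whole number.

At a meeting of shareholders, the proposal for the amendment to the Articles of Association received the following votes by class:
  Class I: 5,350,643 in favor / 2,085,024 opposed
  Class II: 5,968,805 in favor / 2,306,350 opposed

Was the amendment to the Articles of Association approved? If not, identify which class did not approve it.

Not approved — the Class II shares did not give the required vote.

Class I: 2/3 of 8025234 = 5350156; 5,350,156 required, 5,350,643 in favor — approved.
Class II: 2/3 of 8954268 = 5969512; 5,969,512 required, 5,968,805 in favor — not approved.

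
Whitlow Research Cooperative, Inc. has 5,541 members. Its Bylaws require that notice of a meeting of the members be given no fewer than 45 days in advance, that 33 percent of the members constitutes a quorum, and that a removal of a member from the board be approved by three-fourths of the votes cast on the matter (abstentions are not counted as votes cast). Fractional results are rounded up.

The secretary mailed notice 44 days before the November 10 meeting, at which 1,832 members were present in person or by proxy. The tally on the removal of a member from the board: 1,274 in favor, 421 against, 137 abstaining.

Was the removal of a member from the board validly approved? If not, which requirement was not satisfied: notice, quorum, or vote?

Notice: 44 days given; 45 required. Not satisfied.
Quorum: 33% of 5,541 = 1,828.53, rounded up to 1,829; 1,832 present. Satisfied.
Vote: requires three-fourths of the votes cast (1,832 − 137 abstaining = 1,695); 3/4 of 1695 = 1271.25, rounded up to 1272, so 1,272 needed; 1,274 in favor. Satisfied.

Invalid — notice requirement not satisfied.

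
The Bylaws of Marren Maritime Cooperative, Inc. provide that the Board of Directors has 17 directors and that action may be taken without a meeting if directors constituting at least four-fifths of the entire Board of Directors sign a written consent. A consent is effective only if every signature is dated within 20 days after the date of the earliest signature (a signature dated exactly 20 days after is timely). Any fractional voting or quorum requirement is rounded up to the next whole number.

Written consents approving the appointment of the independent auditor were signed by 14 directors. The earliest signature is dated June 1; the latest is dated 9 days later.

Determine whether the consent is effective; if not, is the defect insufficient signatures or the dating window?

Effective — both the signature and dating-window requirements are satisfied.

Signatures required: at least four-fifths of 17 — 4/5 of 17 = 13.60, rounded up to 14, so 14 needed; 14 signed. Sufficient.
Dating window: the latest signature is 9 days after the earliest; the limit is 20 days. Within the window.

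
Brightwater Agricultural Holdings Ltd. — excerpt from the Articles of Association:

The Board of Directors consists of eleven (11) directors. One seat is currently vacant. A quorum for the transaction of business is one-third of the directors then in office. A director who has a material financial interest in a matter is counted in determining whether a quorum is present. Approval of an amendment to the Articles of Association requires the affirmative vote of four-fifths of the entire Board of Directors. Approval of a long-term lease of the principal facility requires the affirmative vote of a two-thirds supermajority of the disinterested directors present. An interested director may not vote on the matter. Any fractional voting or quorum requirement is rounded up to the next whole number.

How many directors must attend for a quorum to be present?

1/3 of 10 = 3.33, rounded up to 4.

4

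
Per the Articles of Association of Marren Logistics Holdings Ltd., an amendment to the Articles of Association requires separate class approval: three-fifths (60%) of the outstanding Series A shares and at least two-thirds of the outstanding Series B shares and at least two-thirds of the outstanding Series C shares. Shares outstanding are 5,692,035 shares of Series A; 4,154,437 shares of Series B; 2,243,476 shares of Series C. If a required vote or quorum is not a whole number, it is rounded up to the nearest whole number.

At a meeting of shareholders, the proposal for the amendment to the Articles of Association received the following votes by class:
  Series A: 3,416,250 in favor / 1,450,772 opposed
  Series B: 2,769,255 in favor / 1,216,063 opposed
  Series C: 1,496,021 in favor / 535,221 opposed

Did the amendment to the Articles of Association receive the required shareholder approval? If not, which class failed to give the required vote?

Series A: 3/5 of 5692035 = 3415221; 3,415,221 required, 3,416,250 in favor — approved.
Series B: 2/3 of 4154437 = 2769624.67, rounded up to 2769625; 2,769,625 required, 2,769,255 in favor — not approved.
Series C: 2/3 of 2243476 = 1495650.67, rounded up to 1495651; 1,495,651 required, 1,496,021 in favor — approved.

Not approved — the Series B shares did not give the required vote.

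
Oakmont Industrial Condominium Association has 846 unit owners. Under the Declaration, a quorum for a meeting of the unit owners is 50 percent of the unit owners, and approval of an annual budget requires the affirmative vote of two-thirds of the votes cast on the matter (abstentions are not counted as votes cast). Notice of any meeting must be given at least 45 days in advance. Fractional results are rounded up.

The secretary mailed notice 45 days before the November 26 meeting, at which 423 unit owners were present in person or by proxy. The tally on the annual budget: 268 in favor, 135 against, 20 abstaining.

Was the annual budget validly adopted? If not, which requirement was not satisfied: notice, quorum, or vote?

Invalid — vote requirement not satisfied.

Notice: 45 days given; 45 required. Satisfied.
Quorum: 50% of 846 = 423; 423 present. Satisfied.
Vote: requires two-thirds of the votes cast (423 − 20 abstaining = 403); 2/3 of 403 = 268.67, rounded up to 269, so 269 needed; 268 in favor. Not satisfied.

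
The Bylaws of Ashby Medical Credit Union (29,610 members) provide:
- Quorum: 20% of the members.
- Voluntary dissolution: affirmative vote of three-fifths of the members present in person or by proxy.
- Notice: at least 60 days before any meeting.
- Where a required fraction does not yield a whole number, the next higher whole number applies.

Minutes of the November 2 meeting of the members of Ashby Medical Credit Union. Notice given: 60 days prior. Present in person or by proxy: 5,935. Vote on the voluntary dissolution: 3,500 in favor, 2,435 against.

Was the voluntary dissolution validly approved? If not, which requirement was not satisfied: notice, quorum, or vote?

Invalid — vote requirement not satisfied.

Notice: 60 days given; 60 required. Satisfied.
Quorum: 20% of 29,610 = 5,922; 5,935 present. Satisfied.
Vote: requires three-fifths of those present (5,935); 3/5 of 5935 = 3561, so 3,561 needed; 3,500 in favor. Not satisfied.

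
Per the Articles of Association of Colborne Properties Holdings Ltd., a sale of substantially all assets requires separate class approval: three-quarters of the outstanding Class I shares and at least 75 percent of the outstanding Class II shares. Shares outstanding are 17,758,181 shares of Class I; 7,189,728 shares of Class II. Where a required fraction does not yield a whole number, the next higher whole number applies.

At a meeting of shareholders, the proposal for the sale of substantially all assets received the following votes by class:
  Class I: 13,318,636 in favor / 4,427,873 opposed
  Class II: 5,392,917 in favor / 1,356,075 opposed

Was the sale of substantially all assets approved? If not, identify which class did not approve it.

Class I: 3/4 of 17758181 = 13318635.75, rounded up to 13318636; 13,318,636 required, 13,318,636 in favor — approved.
Class II: 3/4 of 7189728 = 5392296; 5,392,296 required, 5,392,917 in favor — approved.

Approved — every class gave the required vote.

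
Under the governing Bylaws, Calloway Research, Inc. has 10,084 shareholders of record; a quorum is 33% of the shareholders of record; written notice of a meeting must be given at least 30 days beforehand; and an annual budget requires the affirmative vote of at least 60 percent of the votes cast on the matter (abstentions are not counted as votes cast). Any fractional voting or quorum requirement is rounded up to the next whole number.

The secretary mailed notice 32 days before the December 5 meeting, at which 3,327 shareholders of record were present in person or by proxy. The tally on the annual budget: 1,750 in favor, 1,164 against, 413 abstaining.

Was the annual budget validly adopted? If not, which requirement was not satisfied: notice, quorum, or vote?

Invalid — quorum requirement not satisfied.

Notice: 32 days given; 30 required. Satisfied.
Quorum: 33% of 10,084 = 3,327.72, rounded up to 3,328; 3,327 present. Not satisfied.
Vote: requires three-fifths of the votes cast (3,327 − 413 abstaining = 2,914); 3/5 of 2914 = 1748.40, rounded up to 1749, so 1,749 needed; 1,750 in favor. Satisfied.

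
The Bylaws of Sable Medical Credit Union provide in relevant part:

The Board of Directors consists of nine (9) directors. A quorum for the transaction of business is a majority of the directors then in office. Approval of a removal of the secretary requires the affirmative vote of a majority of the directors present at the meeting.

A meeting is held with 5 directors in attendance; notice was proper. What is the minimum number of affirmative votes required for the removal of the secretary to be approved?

3

The removal of the secretary requires a majority of the directors present (5).
A majority of 5 is 3.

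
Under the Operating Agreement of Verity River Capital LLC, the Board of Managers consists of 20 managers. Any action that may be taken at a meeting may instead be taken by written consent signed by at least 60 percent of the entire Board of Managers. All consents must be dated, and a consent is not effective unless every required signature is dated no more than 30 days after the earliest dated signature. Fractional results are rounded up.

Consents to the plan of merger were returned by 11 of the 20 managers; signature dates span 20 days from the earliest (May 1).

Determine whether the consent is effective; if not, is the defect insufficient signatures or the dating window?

Not effective — insufficient signatures.

Signatures required: at least 60 percent of 20 — 3/5 of 20 = 12, so 12 needed; 11 signed. Insufficient.
Dating window: the latest signature is 20 days after the earliest; the limit is 30 days. Within the window.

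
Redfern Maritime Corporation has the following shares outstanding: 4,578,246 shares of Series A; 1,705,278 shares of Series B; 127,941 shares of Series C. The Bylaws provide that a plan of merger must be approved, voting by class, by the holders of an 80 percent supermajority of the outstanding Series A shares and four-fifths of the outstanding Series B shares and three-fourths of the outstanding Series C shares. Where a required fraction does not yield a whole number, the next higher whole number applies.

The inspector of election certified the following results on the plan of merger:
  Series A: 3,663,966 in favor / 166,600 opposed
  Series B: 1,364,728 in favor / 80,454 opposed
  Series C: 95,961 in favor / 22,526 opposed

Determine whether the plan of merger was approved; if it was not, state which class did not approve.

Series A: 4/5 of 4578246 = 3662596.80, rounded up to 3662597; 3,662,597 required, 3,663,966 in favor — approved.
Series B: 4/5 of 1705278 = 1364222.40, rounded up to 1364223; 1,364,223 required, 1,364,728 in favor — approved.
Series C: 3/4 of 127941 = 95955.75, rounded up to 95956; 95,956 required, 95,961 in favor — approved.

Approved — every class gave the required vote.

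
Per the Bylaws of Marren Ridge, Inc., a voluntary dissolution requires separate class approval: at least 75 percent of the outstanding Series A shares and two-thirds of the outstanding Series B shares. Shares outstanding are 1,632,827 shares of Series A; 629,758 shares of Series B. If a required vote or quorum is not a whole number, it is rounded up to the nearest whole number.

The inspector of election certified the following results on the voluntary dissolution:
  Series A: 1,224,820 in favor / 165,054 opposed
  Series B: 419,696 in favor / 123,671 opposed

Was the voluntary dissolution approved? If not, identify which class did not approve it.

Series A: 3/4 of 1632827 = 1224620.25, rounded up to 1224621; 1,224,621 required, 1,224,820 in favor — approved.
Series B: 2/3 of 629758 = 419838.67, rounded up to 419839; 419,839 required, 419,696 in favor — not approved.

Not approved — the Series B shares did not give the required vote.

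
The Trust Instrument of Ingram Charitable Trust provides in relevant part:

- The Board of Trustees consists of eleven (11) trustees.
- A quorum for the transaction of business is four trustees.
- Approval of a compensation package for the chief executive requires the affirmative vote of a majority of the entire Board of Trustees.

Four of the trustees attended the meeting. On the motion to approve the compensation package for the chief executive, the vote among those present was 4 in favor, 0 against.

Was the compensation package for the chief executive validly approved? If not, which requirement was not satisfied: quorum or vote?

Invalid — vote requirement not satisfied.

Quorum: 4 present; quorum is 4. Satisfied.
Vote: the compensation package for the chief executive requires a majority of the entire Board of Trustees (11). A majority of 11 is 6, so 6 affirmative votes are needed; 4 voted in favor. Not satisfied.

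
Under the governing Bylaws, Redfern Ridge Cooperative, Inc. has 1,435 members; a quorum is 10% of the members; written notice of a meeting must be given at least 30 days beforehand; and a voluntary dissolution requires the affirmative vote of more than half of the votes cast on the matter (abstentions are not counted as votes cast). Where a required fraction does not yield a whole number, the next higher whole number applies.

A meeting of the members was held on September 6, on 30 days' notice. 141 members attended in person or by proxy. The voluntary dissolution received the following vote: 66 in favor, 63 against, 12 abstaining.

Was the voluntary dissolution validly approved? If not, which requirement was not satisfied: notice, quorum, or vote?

Invalid — quorum requirement not satisfied.

Notice: 30 days given; 30 required. Satisfied.
Quorum: 10% of 1,435 = 143.50, rounded up to 144; 141 present. Not satisfied.
Vote: requires a majority of the votes cast (141 − 12 abstaining = 129); a majority of 129 is 65, so 65 needed; 66 in favor. Satisfied.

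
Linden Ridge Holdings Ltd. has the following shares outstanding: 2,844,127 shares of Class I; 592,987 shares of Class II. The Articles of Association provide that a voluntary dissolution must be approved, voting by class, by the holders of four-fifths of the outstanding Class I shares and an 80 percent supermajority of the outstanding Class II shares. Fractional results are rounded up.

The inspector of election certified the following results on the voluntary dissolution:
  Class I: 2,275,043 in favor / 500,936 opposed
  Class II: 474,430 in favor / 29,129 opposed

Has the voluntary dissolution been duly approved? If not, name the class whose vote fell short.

Not approved — the Class I shares did not give the required vote.

Class I: 4/5 of 2844127 = 2275301.60, rounded up to 2275302; 2,275,302 required, 2,275,043 in favor — not approved.
Class II: 4/5 of 592987 = 474389.60, rounded up to 474390; 474,390 required, 474,430 in favor — approved.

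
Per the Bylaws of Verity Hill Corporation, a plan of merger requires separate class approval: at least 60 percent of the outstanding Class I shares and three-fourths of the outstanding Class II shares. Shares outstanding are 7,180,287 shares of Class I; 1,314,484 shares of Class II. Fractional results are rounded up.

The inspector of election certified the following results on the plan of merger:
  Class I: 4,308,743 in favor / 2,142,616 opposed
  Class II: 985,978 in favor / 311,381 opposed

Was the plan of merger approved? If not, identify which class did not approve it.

Approved — every class gave the required vote.

Class I: 3/5 of 7180287 = 4308172.20, rounded up to 4308173; 4,308,173 required, 4,308,743 in favor — approved.
Class II: 3/4 of 1314484 = 985863; 985,863 required, 985,978 in favor — approved.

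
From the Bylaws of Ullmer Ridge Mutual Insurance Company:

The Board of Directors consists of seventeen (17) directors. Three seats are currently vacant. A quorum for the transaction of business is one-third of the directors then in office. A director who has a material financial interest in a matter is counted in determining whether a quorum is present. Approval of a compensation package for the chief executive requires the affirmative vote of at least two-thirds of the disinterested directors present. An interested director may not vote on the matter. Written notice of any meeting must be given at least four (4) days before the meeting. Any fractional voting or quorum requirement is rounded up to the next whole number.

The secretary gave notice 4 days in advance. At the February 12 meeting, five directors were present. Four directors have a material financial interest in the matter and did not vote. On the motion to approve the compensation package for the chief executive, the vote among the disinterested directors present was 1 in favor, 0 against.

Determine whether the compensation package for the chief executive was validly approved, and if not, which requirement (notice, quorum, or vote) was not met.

Valid — all requirements satisfied.

Notice: 4 days given; 4 required (4 ≥ 4). Satisfied.
Quorum: 5 present (interested directors count toward quorum); quorum is 5. Satisfied.
Vote: the compensation package for the chief executive requires two-thirds of the disinterested directors present (5 − 4 = 1). 2/3 of 1 = 0.67, rounded up to 1, so 1 affirmative vote is needed; 1 voted in favor. Satisfied.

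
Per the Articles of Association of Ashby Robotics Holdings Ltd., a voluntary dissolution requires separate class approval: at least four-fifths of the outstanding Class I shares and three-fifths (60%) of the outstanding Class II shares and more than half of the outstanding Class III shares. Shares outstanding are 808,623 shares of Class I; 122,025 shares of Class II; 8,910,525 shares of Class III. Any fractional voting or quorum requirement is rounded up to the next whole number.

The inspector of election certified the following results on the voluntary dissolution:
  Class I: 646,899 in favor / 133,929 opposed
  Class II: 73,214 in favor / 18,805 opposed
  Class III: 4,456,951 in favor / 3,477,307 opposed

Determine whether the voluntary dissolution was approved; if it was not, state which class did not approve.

Not approved — the Class II shares did not give the required vote.

Class I: 4/5 of 808623 = 646898.40, rounded up to 646899; 646,899 required, 646,899 in favor — approved.
Class II: 3/5 of 122025 = 73215; 73,215 required, 73,214 in favor — not approved.
Class III: a majority of 8910525 is 4455263; 4,455,263 required, 4,456,951 in favor — approved.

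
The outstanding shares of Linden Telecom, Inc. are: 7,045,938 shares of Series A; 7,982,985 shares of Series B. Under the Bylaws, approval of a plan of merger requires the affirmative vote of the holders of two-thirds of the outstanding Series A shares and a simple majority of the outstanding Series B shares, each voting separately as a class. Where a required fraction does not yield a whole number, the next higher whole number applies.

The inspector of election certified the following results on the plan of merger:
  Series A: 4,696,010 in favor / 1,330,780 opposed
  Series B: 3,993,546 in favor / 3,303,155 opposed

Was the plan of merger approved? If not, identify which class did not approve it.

Not approved — the Series A shares did not give the required vote.

Series A: 2/3 of 7045938 = 4697292; 4,697,292 required, 4,696,010 in favor — not approved.
Series B: a majority of 7982985 is 3991493; 3,991,493 required, 3,993,546 in favor — approved.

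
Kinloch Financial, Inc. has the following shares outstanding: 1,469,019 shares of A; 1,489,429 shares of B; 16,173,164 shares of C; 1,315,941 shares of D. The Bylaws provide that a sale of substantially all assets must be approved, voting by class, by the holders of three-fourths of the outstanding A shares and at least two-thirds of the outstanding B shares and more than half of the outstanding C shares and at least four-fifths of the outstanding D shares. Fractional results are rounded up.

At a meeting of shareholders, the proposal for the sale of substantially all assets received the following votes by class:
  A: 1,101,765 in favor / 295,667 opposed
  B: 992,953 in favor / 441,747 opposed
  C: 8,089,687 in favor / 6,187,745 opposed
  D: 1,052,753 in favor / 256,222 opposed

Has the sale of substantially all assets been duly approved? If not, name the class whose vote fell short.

Approved — every class gave the required vote.

A: 3/4 of 1469019 = 1101764.25, rounded up to 1101765; 1,101,765 required, 1,101,765 in favor — approved.
B: 2/3 of 1489429 = 992952.67, rounded up to 992953; 992,953 required, 992,953 in favor — approved.
C: a majority of 16173164 is 8086583; 8,086,583 required, 8,089,687 in favor — approved.
D: 4/5 of 1315941 = 1052752.80, rounded up to 1052753; 1,052,753 required, 1,052,753 in favor — approved.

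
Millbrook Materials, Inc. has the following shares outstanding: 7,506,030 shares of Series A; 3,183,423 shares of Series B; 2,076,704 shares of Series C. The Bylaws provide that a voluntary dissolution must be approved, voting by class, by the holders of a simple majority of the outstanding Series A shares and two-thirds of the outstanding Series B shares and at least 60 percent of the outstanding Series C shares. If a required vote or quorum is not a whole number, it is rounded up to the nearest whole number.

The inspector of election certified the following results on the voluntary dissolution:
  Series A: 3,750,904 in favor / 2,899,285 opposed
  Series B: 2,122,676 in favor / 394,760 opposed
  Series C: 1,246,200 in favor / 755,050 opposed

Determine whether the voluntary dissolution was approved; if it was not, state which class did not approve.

Series A: a majority of 7506030 is 3753016; 3,753,016 required, 3,750,904 in favor — not approved.
Series B: 2/3 of 3183423 = 2122282; 2,122,282 required, 2,122,676 in favor — approved.
Series C: 3/5 of 2076704 = 1246022.40, rounded up to 1246023; 1,246,023 required, 1,246,200 in favor — approved.

Not approved — the Series A shares did not give the required vote.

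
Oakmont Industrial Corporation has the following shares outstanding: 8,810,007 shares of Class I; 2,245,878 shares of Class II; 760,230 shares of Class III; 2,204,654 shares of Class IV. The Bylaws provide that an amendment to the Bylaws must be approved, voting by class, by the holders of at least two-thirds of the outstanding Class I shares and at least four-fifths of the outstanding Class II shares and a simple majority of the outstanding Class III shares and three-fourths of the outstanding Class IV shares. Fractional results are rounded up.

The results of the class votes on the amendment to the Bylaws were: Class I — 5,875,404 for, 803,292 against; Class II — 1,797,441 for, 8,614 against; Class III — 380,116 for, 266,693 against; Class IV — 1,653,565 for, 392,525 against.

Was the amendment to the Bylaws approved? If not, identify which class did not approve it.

Class I: 2/3 of 8810007 = 5873338; 5,873,338 required, 5,875,404 in favor — approved.
Class II: 4/5 of 2245878 = 1796702.40, rounded up to 1796703; 1,796,703 required, 1,797,441 in favor — approved.
Class III: a majority of 760230 is 380116; 380,116 required, 380,116 in favor — approved.
Class IV: 3/4 of 2204654 = 1653490.50, rounded up to 1653491; 1,653,491 required, 1,653,565 in favor — approved.

Approved — every class gave the required vote.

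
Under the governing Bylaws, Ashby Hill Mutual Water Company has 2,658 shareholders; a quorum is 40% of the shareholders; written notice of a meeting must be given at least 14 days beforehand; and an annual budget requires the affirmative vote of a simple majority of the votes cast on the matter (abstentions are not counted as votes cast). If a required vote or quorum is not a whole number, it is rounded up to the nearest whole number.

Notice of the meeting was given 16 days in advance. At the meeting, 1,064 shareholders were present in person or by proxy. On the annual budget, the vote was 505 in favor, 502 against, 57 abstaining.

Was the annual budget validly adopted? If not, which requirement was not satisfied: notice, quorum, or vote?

Notice: 16 days given; 14 required. Satisfied.
Quorum: 40% of 2,658 = 1,063.20, rounded up to 1,064; 1,064 present. Satisfied.
Vote: requires a majority of the votes cast (1,064 − 57 abstaining = 1,007); a majority of 1007 is 504, so 504 needed; 505 in favor. Satisfied.

Valid — all requirements satisfied.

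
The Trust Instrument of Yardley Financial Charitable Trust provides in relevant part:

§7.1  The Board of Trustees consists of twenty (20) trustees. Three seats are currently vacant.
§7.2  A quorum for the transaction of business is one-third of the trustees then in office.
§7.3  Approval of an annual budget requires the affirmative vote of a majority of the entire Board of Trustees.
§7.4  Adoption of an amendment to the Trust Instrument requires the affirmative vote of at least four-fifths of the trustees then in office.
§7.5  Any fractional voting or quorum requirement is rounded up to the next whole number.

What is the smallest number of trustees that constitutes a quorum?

6

1/3 of 17 = 5.67, rounded up to 6.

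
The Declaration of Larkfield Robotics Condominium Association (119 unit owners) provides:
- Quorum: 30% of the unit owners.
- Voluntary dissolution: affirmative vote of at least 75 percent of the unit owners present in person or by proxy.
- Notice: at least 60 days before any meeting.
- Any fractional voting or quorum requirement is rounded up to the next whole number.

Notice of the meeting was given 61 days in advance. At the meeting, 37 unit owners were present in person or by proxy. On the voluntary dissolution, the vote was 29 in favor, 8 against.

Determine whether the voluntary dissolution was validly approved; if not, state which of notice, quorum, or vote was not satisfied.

Valid — all requirements satisfied.

Notice: 61 days given; 60 required. Satisfied.
Quorum: 30% of 119 = 35.70, rounded up to 36; 37 present. Satisfied.
Vote: requires three-fourths of those present (37); 3/4 of 37 = 27.75, rounded up to 28, so 28 needed; 29 in favor. Satisfied.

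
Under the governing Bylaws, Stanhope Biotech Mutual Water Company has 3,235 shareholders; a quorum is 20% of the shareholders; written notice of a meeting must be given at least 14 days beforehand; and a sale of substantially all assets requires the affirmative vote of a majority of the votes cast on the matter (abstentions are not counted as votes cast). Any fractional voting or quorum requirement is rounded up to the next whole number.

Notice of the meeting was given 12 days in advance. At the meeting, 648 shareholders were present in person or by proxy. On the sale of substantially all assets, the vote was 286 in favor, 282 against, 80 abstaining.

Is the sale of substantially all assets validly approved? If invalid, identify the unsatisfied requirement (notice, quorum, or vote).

Invalid — notice requirement not satisfied.

Notice: 12 days given; 14 required. Not satisfied.
Quorum: 20% of 3,235 = 647; 648 present. Satisfied.
Vote: requires a majority of the votes cast (648 − 80 abstaining = 568); a majority of 568 is 285, so 285 needed; 286 in favor. Satisfied.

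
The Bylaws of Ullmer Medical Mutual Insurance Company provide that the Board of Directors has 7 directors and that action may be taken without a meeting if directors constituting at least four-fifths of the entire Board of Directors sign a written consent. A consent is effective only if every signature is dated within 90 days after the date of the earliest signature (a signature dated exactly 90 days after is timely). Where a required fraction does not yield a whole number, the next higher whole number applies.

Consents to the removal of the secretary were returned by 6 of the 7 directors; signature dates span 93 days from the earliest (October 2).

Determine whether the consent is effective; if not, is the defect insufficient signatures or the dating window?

Signatures required: at least four-fifths of 7 — 4/5 of 7 = 5.60, rounded up to 6, so 6 needed; 6 signed. Sufficient.
Dating window: the latest signature is 93 days after the earliest; the limit is 90 days. Outside the window.

Not effective — dating-window requirement not satisfied.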